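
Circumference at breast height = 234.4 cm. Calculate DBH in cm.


Formula: DBH = C / pi
DBH = 234.4 / pi
pi = 3.14159...
DBH = 74.6 cm

74.6


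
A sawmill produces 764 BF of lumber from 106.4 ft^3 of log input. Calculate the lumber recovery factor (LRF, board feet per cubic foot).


Formula: LRF = Lumber Output (BF) / Log Input (ft^3)
LRF = 764 BF / 106.4 ft^3
LRF = 7.18 BF/ft^3

7.18


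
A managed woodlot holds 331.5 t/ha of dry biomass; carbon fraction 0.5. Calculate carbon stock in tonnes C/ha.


Formula: Carbon Stock = Biomass * Carbon Fraction
C = 331.5 t/ha * 0.5
C = 165.8 t C/ha

165.8


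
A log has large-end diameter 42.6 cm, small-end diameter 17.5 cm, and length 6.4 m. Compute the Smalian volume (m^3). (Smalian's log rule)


Smalian: V = (A1 + A2)/2 * L,  A = pi*(D/200)^2
A1 = pi*(42.6/200)^2 = 0.142531 m^2
A2 = pi*(17.5/200)^2 = 0.024053 m^2
V = (0.142531+0.024053)/2*6.4 = 0.5331 m^3

0.5331


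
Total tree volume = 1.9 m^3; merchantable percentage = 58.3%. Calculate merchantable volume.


Formula: MV = V_total * (merchantable_pct / 100)
Merchantable fraction = 58.3% / 100 = 0.583
MV = 1.9 m^3 * 0.583 = 1.108 m^3

1.108


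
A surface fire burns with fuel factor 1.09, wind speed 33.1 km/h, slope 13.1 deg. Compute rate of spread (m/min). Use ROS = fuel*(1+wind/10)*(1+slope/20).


Formula: ROS = fuel * (1 + wind/10) * (1 + slope/20)
Wind factor = 1 + 33.1/10 = 4.31
Slope factor = 1 + 13.1/20 = 1.655
ROS = 1.09 * 4.31 * 1.655 = 7.78 m/min

7.78


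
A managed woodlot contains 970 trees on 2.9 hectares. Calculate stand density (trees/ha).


Formula: Stand Density = N_trees / Area_ha
Density = 970 trees / 2.9 ha
Density = 334 trees/ha

334


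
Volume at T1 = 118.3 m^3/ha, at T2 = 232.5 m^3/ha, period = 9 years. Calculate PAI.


Formula: PAI = (V_T2 - V_T1) / (T2 - T1)
Volume increment = 232.5 - 118.3 = 114.2 m^3/ha
PAI = 114.2 / 9 = 12.69 m^3/ha/year

12.69


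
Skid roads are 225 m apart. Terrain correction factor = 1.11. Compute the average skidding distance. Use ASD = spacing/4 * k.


Formula: ASD = (spacing / 4) * correction
Uncorrected distance = spacing / 4 = 225 / 4 = 56.25 m
ASD = 56.25 * 1.11 = 62 m

62


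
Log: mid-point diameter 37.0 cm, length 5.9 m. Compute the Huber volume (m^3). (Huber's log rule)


Huber: V = Am * L,  Am = pi*(Dm/200)^2
Am = pi*(37.0/200)^2 = 0.107521 m^2
V = 0.107521*5.9 = 0.6344 m^3

0.6344


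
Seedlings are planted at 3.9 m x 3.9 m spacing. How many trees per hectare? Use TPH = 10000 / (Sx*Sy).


Formula: TPH = 10000 m^2/ha / (spacing_x * spacing_y)
Area per tree = 3.9 m * 3.9 m = 15.21 m^2
TPH = 10000 / 15.21 = 657 trees/ha

657


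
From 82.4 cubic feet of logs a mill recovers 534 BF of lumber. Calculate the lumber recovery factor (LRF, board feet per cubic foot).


Formula: LRF = Lumber Output (BF) / Log Input (ft^3)
LRF = 534 BF / 82.4 ft^3
LRF = 6.48 BF/ft^3

6.48


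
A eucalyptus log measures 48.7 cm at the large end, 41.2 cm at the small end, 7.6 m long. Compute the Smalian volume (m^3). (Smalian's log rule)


Smalian: V = (A1 + A2)/2 * L,  A = pi*(D/200)^2
A1 = pi*(48.7/200)^2 = 0.186272 m^2
A2 = pi*(41.2/200)^2 = 0.133317 m^2
V = (0.186272+0.133317)/2*7.6 = 1.2144 m^3

1.2144


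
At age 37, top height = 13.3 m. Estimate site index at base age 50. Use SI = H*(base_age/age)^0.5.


Formula: SI = H_dom * (base_age / age)^0.5
Age ratio = 50 / 37 = 1.35135
sqrt(age_ratio) = 1.16248
SI = 13.3 * 1.16248 = 15.5 m

15.5


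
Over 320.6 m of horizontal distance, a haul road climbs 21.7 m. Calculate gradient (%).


Formula: Gradient = rise / run * 100
Gradient = 21.7 / 320.6 * 100 = 6.8%

6.8


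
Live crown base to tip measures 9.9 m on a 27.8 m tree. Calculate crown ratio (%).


Formula: Crown Ratio = (Crown Length / Total Height) * 100
CR = (9.9 m / 27.8 m) * 100
CR = 0.3561 * 100 = 35.6%

35.6


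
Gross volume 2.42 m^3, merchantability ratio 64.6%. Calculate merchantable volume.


Formula: MV = V_total * (merchantable_pct / 100)
Merchantable fraction = 64.6% / 100 = 0.646
MV = 2.42 m^3 * 0.646 = 1.563 m^3

1.563


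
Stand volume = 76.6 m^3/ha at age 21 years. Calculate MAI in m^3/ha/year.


Formula: MAI = Total Volume / Stand Age
MAI = 76.6 m^3/ha / 21 years
MAI = 3.65 m^3/ha/year

3.65


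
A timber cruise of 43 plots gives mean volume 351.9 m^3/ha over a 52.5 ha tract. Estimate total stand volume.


Formula: Total Volume = Mean Volume per ha * Total Area
Total Volume = 351.9 m^3/ha * 52.5 ha
Total Volume = 18475 m^3

18475


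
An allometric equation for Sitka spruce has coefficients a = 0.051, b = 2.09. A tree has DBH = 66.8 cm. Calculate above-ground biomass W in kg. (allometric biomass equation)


Formula: W = a * DBH^b  (allometric power law)
DBH^b = 66.8^2.09 = 6513.0259
W = 0.051 * 6513.0259 = 332.2 kg

332.2


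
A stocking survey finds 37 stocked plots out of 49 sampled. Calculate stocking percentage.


Formula: Stocking % = stocked plots / total plots * 100
Stocking = 37 / 49 * 100
Stocking = 0.7551 * 100 = 75.5%

75.5


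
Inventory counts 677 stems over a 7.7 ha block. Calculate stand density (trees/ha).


Formula: Stand Density = N_trees / Area_ha
Density = 677 trees / 7.7 ha
Density = 88 trees/ha

88


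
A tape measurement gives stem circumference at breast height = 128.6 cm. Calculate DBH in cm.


Formula: DBH = C / pi
DBH = 128.6 / pi
pi = 3.14159...
DBH = 40.9 cm

40.9


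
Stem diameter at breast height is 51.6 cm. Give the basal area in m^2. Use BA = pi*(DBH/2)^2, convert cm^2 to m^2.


Formula: BA = pi * (DBH/2)^2 / 10000  (cm^2 to m^2)
Radius = DBH/2 = 51.6/2 = 25.8 cm
BA = pi * 25.8^2 / 10000
   = 2091.1697 cm^2 / 10000
   = 0.2091 m^2

0.2091


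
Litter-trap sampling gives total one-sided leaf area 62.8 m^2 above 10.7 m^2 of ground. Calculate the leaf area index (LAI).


Formula: LAI = total leaf area / ground area  (dimensionless)
LAI = 62.8 m^2 / 10.7 m^2
LAI = 5.87

5.87


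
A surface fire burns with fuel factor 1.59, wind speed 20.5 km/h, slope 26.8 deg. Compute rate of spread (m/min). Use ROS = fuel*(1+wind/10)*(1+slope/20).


Formula: ROS = fuel * (1 + wind/10) * (1 + slope/20)
Wind factor = 1 + 20.5/10 = 3.05
Slope factor = 1 + 26.8/20 = 2.34
ROS = 1.59 * 3.05 * 2.34 = 11.35 m/min

11.35


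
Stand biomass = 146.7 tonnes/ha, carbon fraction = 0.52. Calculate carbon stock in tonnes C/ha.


Formula: Carbon Stock = Biomass * Carbon Fraction
C = 146.7 t/ha * 0.52
C = 76.3 t C/ha

76.3


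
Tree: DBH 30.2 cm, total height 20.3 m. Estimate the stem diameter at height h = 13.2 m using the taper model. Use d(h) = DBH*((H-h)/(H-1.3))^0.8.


Taper: d(h) = DBH * ((H - h) / (H - 1.3))^0.8
Numerator = H - h = 20.3 - 13.2 = 7.1 m
Denominator = H - 1.3 = 20.3 - 1.3 = 19.0 m
Ratio = 7.1 / 19.0 = 0.37368
d = 30.2 * 0.37368^0.8 = 13.7 cm

13.7


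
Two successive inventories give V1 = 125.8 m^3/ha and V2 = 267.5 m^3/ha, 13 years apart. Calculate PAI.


Formula: PAI = (V_T2 - V_T1) / (T2 - T1)
Volume increment = 267.5 - 125.8 = 141.7 m^3/ha
PAI = 141.7 / 13 = 10.9 m^3/ha/year

10.9


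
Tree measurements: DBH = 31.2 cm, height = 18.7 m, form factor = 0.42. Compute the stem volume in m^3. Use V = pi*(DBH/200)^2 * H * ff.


Formula: V = pi * (DBH/200)^2 * H * ff
Radius = DBH/200 = 31.2/200 = 0.156 m
Radius^2 = 0.156^2 = 0.024336 m^2
V = pi * 0.024336 * 18.7 * 0.42
V = 0.6 m^3

0.6


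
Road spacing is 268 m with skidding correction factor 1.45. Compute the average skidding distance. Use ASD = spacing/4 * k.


Formula: ASD = (spacing / 4) * correction
Uncorrected distance = spacing / 4 = 268 / 4 = 67 m
ASD = 67 * 1.45 = 97 m

97


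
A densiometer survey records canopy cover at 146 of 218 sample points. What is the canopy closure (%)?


Formula: Canopy closure = covered points / total points * 100
Closure = 146 / 218 * 100
Closure = 0.6697 * 100 = 67.0%

67.0


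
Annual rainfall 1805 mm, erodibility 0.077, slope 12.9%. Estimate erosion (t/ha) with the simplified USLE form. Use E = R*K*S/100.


Formula: E = R * K * S / 100  (simplified USLE)
R * K = 1805 * 0.077 = 138.985
E = 138.985 * 12.9 / 100 = 17.93 t/ha

17.93


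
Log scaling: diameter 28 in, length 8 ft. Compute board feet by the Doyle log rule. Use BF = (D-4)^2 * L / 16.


Doyle: BF = (D - 4)^2 * L / 16
Adjusted diameter = 28 - 4 = 24 in
(D-4)^2 = 24^2 = 576
BF = 576 * 8 / 16 = 288 BF

288


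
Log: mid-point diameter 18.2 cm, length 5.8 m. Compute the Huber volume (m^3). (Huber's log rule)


Huber: V = Am * L,  Am = pi*(Dm/200)^2
Am = pi*(18.2/200)^2 = 0.026016 m^2
V = 0.026016*5.8 = 0.1509 m^3

0.1509


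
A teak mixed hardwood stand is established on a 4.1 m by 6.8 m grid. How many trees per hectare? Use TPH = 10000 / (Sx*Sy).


Formula: TPH = 10000 m^2/ha / (spacing_x * spacing_y)
Area per tree = 4.1 m * 6.8 m = 27.88 m^2
TPH = 10000 / 27.88 = 359 trees/ha

359


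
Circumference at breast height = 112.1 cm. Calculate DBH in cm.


Formula: DBH = C / pi
DBH = 112.1 / pi
pi = 3.14159...
DBH = 35.7 cm

35.7


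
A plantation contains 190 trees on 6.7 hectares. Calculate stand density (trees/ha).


Formula: Stand Density = N_trees / Area_ha
Density = 190 trees / 6.7 ha
Density = 28 trees/ha

28


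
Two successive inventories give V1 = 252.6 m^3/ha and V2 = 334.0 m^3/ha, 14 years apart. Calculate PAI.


Formula: PAI = (V_T2 - V_T1) / (T2 - T1)
Volume increment = 334.0 - 252.6 = 81.4 m^3/ha
PAI = 81.4 / 14 = 5.81 m^3/ha/year

5.81


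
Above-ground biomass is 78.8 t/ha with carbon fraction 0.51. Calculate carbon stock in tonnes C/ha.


Formula: Carbon Stock = Biomass * Carbon Fraction
C = 78.8 t/ha * 0.51
C = 40.2 t C/ha

40.2


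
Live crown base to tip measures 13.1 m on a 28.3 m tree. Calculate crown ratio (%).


Formula: Crown Ratio = (Crown Length / Total Height) * 100
CR = (13.1 m / 28.3 m) * 100
CR = 0.4629 * 100 = 46.3%

46.3


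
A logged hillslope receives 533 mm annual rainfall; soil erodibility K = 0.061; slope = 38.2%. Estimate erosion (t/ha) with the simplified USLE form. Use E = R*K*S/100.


Formula: E = R * K * S / 100  (simplified USLE)
R * K = 533 * 0.061 = 32.513
E = 32.513 * 38.2 / 100 = 12.42 t/ha

12.42


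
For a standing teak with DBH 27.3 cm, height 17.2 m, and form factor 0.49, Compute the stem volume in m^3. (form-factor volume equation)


Formula: V = pi * (DBH/200)^2 * H * ff
Radius = DBH/200 = 27.3/200 = 0.1365 m
Radius^2 = 0.1365^2 = 0.01863225 m^2
V = pi * 0.01863225 * 17.2 * 0.49
V = 0.493 m^3

0.493


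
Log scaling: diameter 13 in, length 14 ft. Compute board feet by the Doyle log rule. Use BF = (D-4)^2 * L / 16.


Doyle: BF = (D - 4)^2 * L / 16
Adjusted diameter = 13 - 4 = 9 in
(D-4)^2 = 9^2 = 81
BF = 81 * 14 / 16 = 71 BF

71


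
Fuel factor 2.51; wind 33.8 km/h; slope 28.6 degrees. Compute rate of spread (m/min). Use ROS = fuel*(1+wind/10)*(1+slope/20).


Formula: ROS = fuel * (1 + wind/10) * (1 + slope/20)
Wind factor = 1 + 33.8/10 = 4.38
Slope factor = 1 + 28.6/20 = 2.43
ROS = 2.51 * 4.38 * 2.43 = 26.71 m/min

26.71


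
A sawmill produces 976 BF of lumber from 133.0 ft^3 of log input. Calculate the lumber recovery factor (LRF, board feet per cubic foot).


Formula: LRF = Lumber Output (BF) / Log Input (ft^3)
LRF = 976 BF / 133.0 ft^3
LRF = 7.34 BF/ft^3

7.34


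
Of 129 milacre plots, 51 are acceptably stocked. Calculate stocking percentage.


Formula: Stocking % = stocked plots / total plots * 100
Stocking = 51 / 129 * 100
Stocking = 0.3953 * 100 = 39.5%

39.5


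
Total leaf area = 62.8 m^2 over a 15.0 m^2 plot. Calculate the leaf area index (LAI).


Formula: LAI = total leaf area / ground area  (dimensionless)
LAI = 62.8 m^2 / 15.0 m^2
LAI = 4.19

4.19


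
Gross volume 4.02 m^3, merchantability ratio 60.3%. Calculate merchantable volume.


Formula: MV = V_total * (merchantable_pct / 100)
Merchantable fraction = 60.3% / 100 = 0.603
MV = 4.02 m^3 * 0.603 = 2.424 m^3

2.424


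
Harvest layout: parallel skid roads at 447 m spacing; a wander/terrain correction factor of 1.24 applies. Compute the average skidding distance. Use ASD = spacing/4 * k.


Formula: ASD = (spacing / 4) * correction
Uncorrected distance = spacing / 4 = 447 / 4 = 111.75 m
ASD = 111.75 * 1.24 = 139 m

139


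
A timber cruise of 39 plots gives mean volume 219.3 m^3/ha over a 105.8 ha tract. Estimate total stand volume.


Formula: Total Volume = Mean Volume per ha * Total Area
Total Volume = 219.3 m^3/ha * 105.8 ha
Total Volume = 23202 m^3

23202


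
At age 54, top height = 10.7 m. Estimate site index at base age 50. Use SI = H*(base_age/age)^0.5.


Formula: SI = H_dom * (base_age / age)^0.5
Age ratio = 50 / 54 = 0.92593
sqrt(age_ratio) = 0.96225
SI = 10.7 * 0.96225 = 10.3 m

10.3


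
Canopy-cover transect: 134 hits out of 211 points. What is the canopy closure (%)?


Formula: Canopy closure = covered points / total points * 100
Closure = 134 / 211 * 100
Closure = 0.6351 * 100 = 63.5%

63.5


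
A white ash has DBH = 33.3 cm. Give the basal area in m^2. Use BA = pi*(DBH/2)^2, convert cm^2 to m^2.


Formula: BA = pi * (DBH/2)^2 / 10000  (cm^2 to m^2)
Radius = DBH/2 = 33.3/2 = 16.65 cm
BA = pi * 16.65^2 / 10000
   = 870.9202 cm^2 / 10000
   = 0.0871 m^2

0.0871


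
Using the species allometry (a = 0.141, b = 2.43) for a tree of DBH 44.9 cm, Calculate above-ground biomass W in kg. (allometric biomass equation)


Formula: W = a * DBH^b  (allometric power law)
DBH^b = 44.9^2.43 = 10350.4351
W = 0.141 * 10350.4351 = 1459.4 kg

1459.4


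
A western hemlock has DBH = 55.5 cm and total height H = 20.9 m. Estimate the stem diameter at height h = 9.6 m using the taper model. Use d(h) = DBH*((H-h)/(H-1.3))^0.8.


Taper: d(h) = DBH * ((H - h) / (H - 1.3))^0.8
Numerator = H - h = 20.9 - 9.6 = 11.3 m
Denominator = H - 1.3 = 20.9 - 1.3 = 19.6 m
Ratio = 11.3 / 19.6 = 0.57653
d = 55.5 * 0.57653^0.8 = 35.7 cm

35.7


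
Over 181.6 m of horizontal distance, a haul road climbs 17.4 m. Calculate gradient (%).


Formula: Gradient = rise / run * 100
Gradient = 17.4 / 181.6 * 100 = 9.6%

9.6


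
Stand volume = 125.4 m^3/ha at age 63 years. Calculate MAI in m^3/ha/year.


Formula: MAI = Total Volume / Stand Age
MAI = 125.4 m^3/ha / 63 years
MAI = 1.99 m^3/ha/year

1.99


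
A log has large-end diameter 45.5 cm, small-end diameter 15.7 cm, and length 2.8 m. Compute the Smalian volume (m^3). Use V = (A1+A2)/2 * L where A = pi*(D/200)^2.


Smalian: V = (A1 + A2)/2 * L,  A = pi*(D/200)^2
A1 = pi*(45.5/200)^2 = 0.162597 m^2
A2 = pi*(15.7/200)^2 = 0.019359 m^2
V = (0.162597+0.019359)/2*2.8 = 0.2547 m^3

0.2547


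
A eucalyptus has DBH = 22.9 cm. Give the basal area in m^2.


Formula: BA = pi * (DBH/2)^2 / 10000  (cm^2 to m^2)
Radius = DBH/2 = 22.9/2 = 11.45 cm
BA = pi * 11.45^2 / 10000
   = 411.8707 cm^2 / 10000
   = 0.0412 m^2

0.0412


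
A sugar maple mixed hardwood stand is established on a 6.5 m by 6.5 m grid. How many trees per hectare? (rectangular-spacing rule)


Formula: TPH = 10000 m^2/ha / (spacing_x * spacing_y)
Area per tree = 6.5 m * 6.5 m = 42.25 m^2
TPH = 10000 / 42.25 = 237 trees/ha

237


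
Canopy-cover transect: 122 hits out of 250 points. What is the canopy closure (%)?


Formula: Canopy closure = covered points / total points * 100
Closure = 122 / 250 * 100
Closure = 0.488 * 100 = 48.8%

48.8


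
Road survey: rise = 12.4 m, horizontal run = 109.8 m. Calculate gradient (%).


Formula: Gradient = rise / run * 100
Gradient = 12.4 / 109.8 * 100 = 11.3%

11.3


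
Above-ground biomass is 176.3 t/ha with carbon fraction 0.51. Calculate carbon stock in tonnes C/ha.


Formula: Carbon Stock = Biomass * Carbon Fraction
C = 176.3 t/ha * 0.51
C = 89.9 t C/ha

89.9


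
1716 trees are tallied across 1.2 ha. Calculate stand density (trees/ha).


Formula: Stand Density = N_trees / Area_ha
Density = 1716 trees / 1.2 ha
Density = 1430 trees/ha

1430


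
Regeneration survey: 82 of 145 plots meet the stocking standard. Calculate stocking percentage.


Formula: Stocking % = stocked plots / total plots * 100
Stocking = 82 / 145 * 100
Stocking = 0.5655 * 100 = 56.6%

56.6


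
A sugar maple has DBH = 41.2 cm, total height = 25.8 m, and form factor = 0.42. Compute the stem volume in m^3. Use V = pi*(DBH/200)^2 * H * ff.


Formula: V = pi * (DBH/200)^2 * H * ff
Radius = DBH/200 = 41.2/200 = 0.206 m
Radius^2 = 0.206^2 = 0.042436 m^2
V = pi * 0.042436 * 25.8 * 0.42
V = 1.445 m^3

1.445


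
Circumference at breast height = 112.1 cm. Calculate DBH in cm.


Formula: DBH = C / pi
DBH = 112.1 / pi
pi = 3.14159...
DBH = 35.7 cm

35.7


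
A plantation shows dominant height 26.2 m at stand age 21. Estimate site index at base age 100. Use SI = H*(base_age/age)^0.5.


Formula: SI = H_dom * (base_age / age)^0.5
Age ratio = 100 / 21 = 4.7619
sqrt(age_ratio) = 2.18218
SI = 26.2 * 2.18218 = 57.2 m

57.2


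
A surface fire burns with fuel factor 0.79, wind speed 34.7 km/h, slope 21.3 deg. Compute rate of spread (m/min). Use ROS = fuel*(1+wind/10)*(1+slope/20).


Formula: ROS = fuel * (1 + wind/10) * (1 + slope/20)
Wind factor = 1 + 34.7/10 = 4.47
Slope factor = 1 + 21.3/20 = 2.065
ROS = 0.79 * 4.47 * 2.065 = 7.29 m/min

7.29


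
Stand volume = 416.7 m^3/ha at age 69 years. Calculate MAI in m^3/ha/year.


Formula: MAI = Total Volume / Stand Age
MAI = 416.7 m^3/ha / 69 years
MAI = 6.04 m^3/ha/year

6.04


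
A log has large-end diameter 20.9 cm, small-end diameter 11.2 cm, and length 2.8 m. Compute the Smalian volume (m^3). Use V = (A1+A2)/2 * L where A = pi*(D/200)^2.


Smalian: V = (A1 + A2)/2 * L,  A = pi*(D/200)^2
A1 = pi*(20.9/200)^2 = 0.034307 m^2
A2 = pi*(11.2/200)^2 = 0.009852 m^2
V = (0.034307+0.009852)/2*2.8 = 0.0618 m^3

0.0618


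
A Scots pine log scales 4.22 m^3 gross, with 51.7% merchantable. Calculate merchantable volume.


Formula: MV = V_total * (merchantable_pct / 100)
Merchantable fraction = 51.7% / 100 = 0.517
MV = 4.22 m^3 * 0.517 = 2.182 m^3

2.182


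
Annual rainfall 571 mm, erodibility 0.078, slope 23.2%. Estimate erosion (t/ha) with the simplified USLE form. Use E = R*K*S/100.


Formula: E = R * K * S / 100  (simplified USLE)
R * K = 571 * 0.078 = 44.538
E = 44.538 * 23.2 / 100 = 10.33 t/ha

10.33


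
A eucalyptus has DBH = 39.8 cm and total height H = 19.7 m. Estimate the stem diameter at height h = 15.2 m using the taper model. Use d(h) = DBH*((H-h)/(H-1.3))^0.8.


Taper: d(h) = DBH * ((H - h) / (H - 1.3))^0.8
Numerator = H - h = 19.7 - 15.2 = 4.5 m
Denominator = H - 1.3 = 19.7 - 1.3 = 18.4 m
Ratio = 4.5 / 18.4 = 0.24457
d = 39.8 * 0.24457^0.8 = 12.9 cm

12.9


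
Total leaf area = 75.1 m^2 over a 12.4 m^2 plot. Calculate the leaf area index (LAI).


Formula: LAI = total leaf area / ground area  (dimensionless)
LAI = 75.1 m^2 / 12.4 m^2
LAI = 6.06

6.06


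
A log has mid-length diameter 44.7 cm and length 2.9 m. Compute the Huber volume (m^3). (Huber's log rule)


Huber: V = Am * L,  Am = pi*(Dm/200)^2
Am = pi*(44.7/200)^2 = 0.15693 m^2
V = 0.15693*2.9 = 0.4551 m^3

0.4551


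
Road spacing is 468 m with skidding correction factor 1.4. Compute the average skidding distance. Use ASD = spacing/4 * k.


Formula: ASD = (spacing / 4) * correction
Uncorrected distance = spacing / 4 = 468 / 4 = 117 m
ASD = 117 * 1.4 = 164 m

164


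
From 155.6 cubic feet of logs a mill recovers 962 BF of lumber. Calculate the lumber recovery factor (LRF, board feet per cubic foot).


Formula: LRF = Lumber Output (BF) / Log Input (ft^3)
LRF = 962 BF / 155.6 ft^3
LRF = 6.18 BF/ft^3

6.18


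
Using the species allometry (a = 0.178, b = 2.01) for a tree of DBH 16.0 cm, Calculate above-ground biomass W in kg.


Formula: W = a * DBH^b  (allometric power law)
DBH^b = 16.0^2.01 = 263.1971
W = 0.178 * 263.1971 = 46.8 kg

46.8


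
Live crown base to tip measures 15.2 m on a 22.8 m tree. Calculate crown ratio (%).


Formula: Crown Ratio = (Crown Length / Total Height) * 100
CR = (15.2 m / 22.8 m) * 100
CR = 0.6667 * 100 = 66.7%

66.7


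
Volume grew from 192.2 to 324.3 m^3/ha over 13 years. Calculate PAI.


Formula: PAI = (V_T2 - V_T1) / (T2 - T1)
Volume increment = 324.3 - 192.2 = 132.1 m^3/ha
PAI = 132.1 / 13 = 10.16 m^3/ha/year

10.16


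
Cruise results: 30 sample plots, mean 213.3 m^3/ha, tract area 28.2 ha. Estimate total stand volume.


Formula: Total Volume = Mean Volume per ha * Total Area
Total Volume = 213.3 m^3/ha * 28.2 ha
Total Volume = 6015 m^3

6015


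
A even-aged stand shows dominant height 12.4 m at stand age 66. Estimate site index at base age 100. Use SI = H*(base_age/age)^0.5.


Formula: SI = H_dom * (base_age / age)^0.5
Age ratio = 100 / 66 = 1.51515
sqrt(age_ratio) = 1.23091
SI = 12.4 * 1.23091 = 15.3 m

15.3


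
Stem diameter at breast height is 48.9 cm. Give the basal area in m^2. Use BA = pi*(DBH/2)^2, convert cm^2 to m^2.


Formula: BA = pi * (DBH/2)^2 / 10000  (cm^2 to m^2)
Radius = DBH/2 = 48.9/2 = 24.45 cm
BA = pi * 24.45^2 / 10000
   = 1878.0519 cm^2 / 10000
   = 0.1878 m^2

0.1878


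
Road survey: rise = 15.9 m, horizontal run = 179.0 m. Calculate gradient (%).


Formula: Gradient = rise / run * 100
Gradient = 15.9 / 179.0 * 100 = 8.9%

8.9


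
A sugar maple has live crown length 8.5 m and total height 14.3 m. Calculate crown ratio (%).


Formula: Crown Ratio = (Crown Length / Total Height) * 100
CR = (8.5 m / 14.3 m) * 100
CR = 0.5944 * 100 = 59.4%

59.4


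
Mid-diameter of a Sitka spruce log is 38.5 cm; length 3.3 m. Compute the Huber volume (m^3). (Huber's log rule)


Huber: V = Am * L,  Am = pi*(Dm/200)^2
Am = pi*(38.5/200)^2 = 0.116416 m^2
V = 0.116416*3.3 = 0.3842 m^3

0.3842


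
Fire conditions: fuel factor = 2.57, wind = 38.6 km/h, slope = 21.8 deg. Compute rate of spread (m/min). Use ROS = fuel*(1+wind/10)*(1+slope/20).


Formula: ROS = fuel * (1 + wind/10) * (1 + slope/20)
Wind factor = 1 + 38.6/10 = 4.86
Slope factor = 1 + 21.8/20 = 2.09
ROS = 2.57 * 4.86 * 2.09 = 26.1 m/min

26.1


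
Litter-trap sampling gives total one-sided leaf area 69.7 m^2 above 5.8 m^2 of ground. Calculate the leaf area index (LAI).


Formula: LAI = total leaf area / ground area  (dimensionless)
LAI = 69.7 m^2 / 5.8 m^2
LAI = 12.02

12.02


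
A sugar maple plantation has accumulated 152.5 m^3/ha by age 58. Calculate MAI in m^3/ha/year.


Formula: MAI = Total Volume / Stand Age
MAI = 152.5 m^3/ha / 58 years
MAI = 2.63 m^3/ha/year

2.63


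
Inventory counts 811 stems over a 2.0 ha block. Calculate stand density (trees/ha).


Formula: Stand Density = N_trees / Area_ha
Density = 811 trees / 2.0 ha
Density = 406 trees/ha

406


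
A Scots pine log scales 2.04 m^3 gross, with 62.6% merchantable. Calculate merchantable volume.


Formula: MV = V_total * (merchantable_pct / 100)
Merchantable fraction = 62.6% / 100 = 0.626
MV = 2.04 m^3 * 0.626 = 1.277 m^3

1.277


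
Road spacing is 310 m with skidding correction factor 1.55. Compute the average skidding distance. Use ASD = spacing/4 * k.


Formula: ASD = (spacing / 4) * correction
Uncorrected distance = spacing / 4 = 310 / 4 = 77.5 m
ASD = 77.5 * 1.55 = 120 m

120


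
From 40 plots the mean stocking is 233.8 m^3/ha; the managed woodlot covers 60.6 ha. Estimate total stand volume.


Formula: Total Volume = Mean Volume per ha * Total Area
Total Volume = 233.8 m^3/ha * 60.6 ha
Total Volume = 14168 m^3

14168


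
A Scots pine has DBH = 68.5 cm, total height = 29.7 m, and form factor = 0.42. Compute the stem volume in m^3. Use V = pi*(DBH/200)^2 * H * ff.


Formula: V = pi * (DBH/200)^2 * H * ff
Radius = DBH/200 = 68.5/200 = 0.3425 m
Radius^2 = 0.3425^2 = 0.11730625 m^2
V = pi * 0.11730625 * 29.7 * 0.42
V = 4.597 m^3

4.597


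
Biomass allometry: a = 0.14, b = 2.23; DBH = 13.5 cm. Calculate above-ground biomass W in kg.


Formula: W = a * DBH^b  (allometric power law)
DBH^b = 13.5^2.23 = 331.6227
W = 0.14 * 331.6227 = 46.4 kg

46.4


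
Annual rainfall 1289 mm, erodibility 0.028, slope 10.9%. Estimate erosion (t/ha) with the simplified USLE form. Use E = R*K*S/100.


Formula: E = R * K * S / 100  (simplified USLE)
R * K = 1289 * 0.028 = 36.092
E = 36.092 * 10.9 / 100 = 3.93 t/ha

3.93


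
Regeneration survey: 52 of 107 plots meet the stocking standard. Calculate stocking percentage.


Formula: Stocking % = stocked plots / total plots * 100
Stocking = 52 / 107 * 100
Stocking = 0.486 * 100 = 48.6%

48.6


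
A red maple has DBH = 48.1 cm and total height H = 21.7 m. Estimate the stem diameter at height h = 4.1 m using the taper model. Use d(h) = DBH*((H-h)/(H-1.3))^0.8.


Taper: d(h) = DBH * ((H - h) / (H - 1.3))^0.8
Numerator = H - h = 21.7 - 4.1 = 17.6 m
Denominator = H - 1.3 = 21.7 - 1.3 = 20.4 m
Ratio = 17.6 / 20.4 = 0.86275
d = 48.1 * 0.86275^0.8 = 42.7 cm

42.7


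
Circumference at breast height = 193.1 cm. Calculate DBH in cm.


Formula: DBH = C / pi
DBH = 193.1 / pi
pi = 3.14159...
DBH = 61.5 cm

61.5


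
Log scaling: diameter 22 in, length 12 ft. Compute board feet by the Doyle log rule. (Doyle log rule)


Doyle: BF = (D - 4)^2 * L / 16
Adjusted diameter = 22 - 4 = 18 in
(D-4)^2 = 18^2 = 324
BF = 324 * 12 / 16 = 243 BF

243


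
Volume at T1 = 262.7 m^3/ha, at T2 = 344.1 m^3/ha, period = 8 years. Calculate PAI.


Formula: PAI = (V_T2 - V_T1) / (T2 - T1)
Volume increment = 344.1 - 262.7 = 81.4 m^3/ha
PAI = 81.4 / 8 = 10.18 m^3/ha/year

10.18


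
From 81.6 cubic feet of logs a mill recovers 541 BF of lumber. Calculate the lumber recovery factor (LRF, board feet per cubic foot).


Formula: LRF = Lumber Output (BF) / Log Input (ft^3)
LRF = 541 BF / 81.6 ft^3
LRF = 6.63 BF/ft^3

6.63


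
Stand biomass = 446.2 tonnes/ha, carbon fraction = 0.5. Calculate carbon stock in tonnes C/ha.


Formula: Carbon Stock = Biomass * Carbon Fraction
C = 446.2 t/ha * 0.5
C = 223.1 t C/ha

223.1


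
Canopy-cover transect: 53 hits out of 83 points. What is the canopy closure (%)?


Formula: Canopy closure = covered points / total points * 100
Closure = 53 / 83 * 100
Closure = 0.6386 * 100 = 63.9%

63.9


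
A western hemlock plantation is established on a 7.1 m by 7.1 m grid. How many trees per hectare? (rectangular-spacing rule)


Formula: TPH = 10000 m^2/ha / (spacing_x * spacing_y)
Area per tree = 7.1 m * 7.1 m = 50.41 m^2
TPH = 10000 / 50.41 = 198 trees/ha

198


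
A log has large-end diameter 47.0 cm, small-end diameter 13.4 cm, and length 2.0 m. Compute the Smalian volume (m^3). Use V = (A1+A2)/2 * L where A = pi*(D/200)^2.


Smalian: V = (A1 + A2)/2 * L,  A = pi*(D/200)^2
A1 = pi*(47.0/200)^2 = 0.173494 m^2
A2 = pi*(13.4/200)^2 = 0.014103 m^2
V = (0.173494+0.014103)/2*2.0 = 0.1876 m^3

0.1876


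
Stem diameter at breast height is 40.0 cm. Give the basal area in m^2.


Formula: BA = pi * (DBH/2)^2 / 10000  (cm^2 to m^2)
Radius = DBH/2 = 40.0/2 = 20.0 cm
BA = pi * 20.0^2 / 10000
   = 1256.6371 cm^2 / 10000
   = 0.1257 m^2

0.1257


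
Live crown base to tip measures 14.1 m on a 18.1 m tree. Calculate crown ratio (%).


Formula: Crown Ratio = (Crown Length / Total Height) * 100
CR = (14.1 m / 18.1 m) * 100
CR = 0.779 * 100 = 77.9%

77.9


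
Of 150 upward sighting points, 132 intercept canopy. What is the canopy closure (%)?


Formula: Canopy closure = covered points / total points * 100
Closure = 132 / 150 * 100
Closure = 0.88 * 100 = 88.0%

88.0


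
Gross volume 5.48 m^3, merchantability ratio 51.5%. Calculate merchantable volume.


Formula: MV = V_total * (merchantable_pct / 100)
Merchantable fraction = 51.5% / 100 = 0.515
MV = 5.48 m^3 * 0.515 = 2.822 m^3

2.822


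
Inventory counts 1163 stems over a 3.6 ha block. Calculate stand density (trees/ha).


Formula: Stand Density = N_trees / Area_ha
Density = 1163 trees / 3.6 ha
Density = 323 trees/ha

323


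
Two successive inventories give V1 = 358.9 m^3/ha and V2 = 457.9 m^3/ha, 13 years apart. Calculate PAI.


Formula: PAI = (V_T2 - V_T1) / (T2 - T1)
Volume increment = 457.9 - 358.9 = 99.0 m^3/ha
PAI = 99.0 / 13 = 7.62 m^3/ha/year

7.62


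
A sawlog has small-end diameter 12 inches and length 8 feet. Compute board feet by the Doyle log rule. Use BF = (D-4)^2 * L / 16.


Doyle: BF = (D - 4)^2 * L / 16
Adjusted diameter = 12 - 4 = 8 in
(D-4)^2 = 8^2 = 64
BF = 64 * 8 / 16 = 32 BF

32


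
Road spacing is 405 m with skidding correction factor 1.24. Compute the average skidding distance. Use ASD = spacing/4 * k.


Formula: ASD = (spacing / 4) * correction
Uncorrected distance = spacing / 4 = 405 / 4 = 101.25 m
ASD = 101.25 * 1.24 = 126 m

126


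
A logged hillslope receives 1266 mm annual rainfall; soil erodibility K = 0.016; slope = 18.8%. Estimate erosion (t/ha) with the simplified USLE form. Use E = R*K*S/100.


Formula: E = R * K * S / 100  (simplified USLE)
R * K = 1266 * 0.016 = 20.256
E = 20.256 * 18.8 / 100 = 3.81 t/ha

3.81


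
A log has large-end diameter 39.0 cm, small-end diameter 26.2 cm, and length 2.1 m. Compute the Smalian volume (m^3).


Smalian: V = (A1 + A2)/2 * L,  A = pi*(D/200)^2
A1 = pi*(39.0/200)^2 = 0.119459 m^2
A2 = pi*(26.2/200)^2 = 0.053913 m^2
V = (0.119459+0.053913)/2*2.1 = 0.182 m^3

0.182


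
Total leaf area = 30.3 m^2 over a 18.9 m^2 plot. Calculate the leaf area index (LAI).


Formula: LAI = total leaf area / ground area  (dimensionless)
LAI = 30.3 m^2 / 18.9 m^2
LAI = 1.6

1.6


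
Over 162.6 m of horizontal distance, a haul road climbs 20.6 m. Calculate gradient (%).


Formula: Gradient = rise / run * 100
Gradient = 20.6 / 162.6 * 100 = 12.7%

12.7


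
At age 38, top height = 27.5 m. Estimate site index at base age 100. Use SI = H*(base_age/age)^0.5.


Formula: SI = H_dom * (base_age / age)^0.5
Age ratio = 100 / 38 = 2.63158
sqrt(age_ratio) = 1.62221
SI = 27.5 * 1.62221 = 44.6 m

44.6


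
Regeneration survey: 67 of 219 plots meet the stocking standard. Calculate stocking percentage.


Formula: Stocking % = stocked plots / total plots * 100
Stocking = 67 / 219 * 100
Stocking = 0.3059 * 100 = 30.6%

30.6


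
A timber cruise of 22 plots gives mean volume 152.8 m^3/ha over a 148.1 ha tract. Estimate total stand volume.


Formula: Total Volume = Mean Volume per ha * Total Area
Total Volume = 152.8 m^3/ha * 148.1 ha
Total Volume = 22630 m^3

22630


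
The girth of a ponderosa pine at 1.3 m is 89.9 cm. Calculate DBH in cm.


Formula: DBH = C / pi
DBH = 89.9 / pi
pi = 3.14159...
DBH = 28.6 cm

28.6


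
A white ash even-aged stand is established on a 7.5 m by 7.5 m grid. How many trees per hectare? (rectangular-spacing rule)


Formula: TPH = 10000 m^2/ha / (spacing_x * spacing_y)
Area per tree = 7.5 m * 7.5 m = 56.25 m^2
TPH = 10000 / 56.25 = 178 trees/ha

178


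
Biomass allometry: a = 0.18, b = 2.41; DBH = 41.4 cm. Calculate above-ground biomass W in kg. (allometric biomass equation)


Formula: W = a * DBH^b  (allometric power law)
DBH^b = 41.4^2.41 = 7888.0712
W = 0.18 * 7888.0712 = 1419.9 kg

1419.9


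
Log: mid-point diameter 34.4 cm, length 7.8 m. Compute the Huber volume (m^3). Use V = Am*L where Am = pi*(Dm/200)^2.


Huber: V = Am * L,  Am = pi*(Dm/200)^2
Am = pi*(34.4/200)^2 = 0.092941 m^2
V = 0.092941*7.8 = 0.7249 m^3

0.7249


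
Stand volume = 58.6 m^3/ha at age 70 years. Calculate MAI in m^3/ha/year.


Formula: MAI = Total Volume / Stand Age
MAI = 58.6 m^3/ha / 70 years
MAI = 0.84 m^3/ha/year

0.84


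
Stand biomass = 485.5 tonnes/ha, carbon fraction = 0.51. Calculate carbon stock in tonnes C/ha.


Formula: Carbon Stock = Biomass * Carbon Fraction
C = 485.5 t/ha * 0.51
C = 247.6 t C/ha

247.6


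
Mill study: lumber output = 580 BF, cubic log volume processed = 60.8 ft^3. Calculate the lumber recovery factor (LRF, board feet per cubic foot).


Formula: LRF = Lumber Output (BF) / Log Input (ft^3)
LRF = 580 BF / 60.8 ft^3
LRF = 9.54 BF/ft^3

9.54


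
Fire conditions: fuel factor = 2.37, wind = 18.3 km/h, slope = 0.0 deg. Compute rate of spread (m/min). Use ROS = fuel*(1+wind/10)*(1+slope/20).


Formula: ROS = fuel * (1 + wind/10) * (1 + slope/20)
Wind factor = 1 + 18.3/10 = 2.83
Slope factor = 1 + 0.0/20 = 1.0
ROS = 2.37 * 2.83 * 1.0 = 6.71 m/min

6.71


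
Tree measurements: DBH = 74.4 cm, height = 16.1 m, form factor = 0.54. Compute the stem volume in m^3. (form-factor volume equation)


Formula: V = pi * (DBH/200)^2 * H * ff
Radius = DBH/200 = 74.4/200 = 0.372 m
Radius^2 = 0.372^2 = 0.138384 m^2
V = pi * 0.138384 * 16.1 * 0.54
V = 3.78 m^3

3.78


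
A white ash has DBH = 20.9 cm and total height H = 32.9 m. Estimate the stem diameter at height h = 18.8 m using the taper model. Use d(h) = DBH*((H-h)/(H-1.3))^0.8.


Taper: d(h) = DBH * ((H - h) / (H - 1.3))^0.8
Numerator = H - h = 32.9 - 18.8 = 14.1 m
Denominator = H - 1.3 = 32.9 - 1.3 = 31.6 m
Ratio = 14.1 / 31.6 = 0.4462
d = 20.9 * 0.4462^0.8 = 11.0 cm

11.0


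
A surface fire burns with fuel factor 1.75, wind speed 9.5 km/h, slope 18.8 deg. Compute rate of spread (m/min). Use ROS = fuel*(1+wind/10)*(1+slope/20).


Formula: ROS = fuel * (1 + wind/10) * (1 + slope/20)
Wind factor = 1 + 9.5/10 = 1.95
Slope factor = 1 + 18.8/20 = 1.94
ROS = 1.75 * 1.95 * 1.94 = 6.62 m/min

6.62


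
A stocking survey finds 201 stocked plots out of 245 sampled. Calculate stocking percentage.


Formula: Stocking % = stocked plots / total plots * 100
Stocking = 201 / 245 * 100
Stocking = 0.8204 * 100 = 82.0%

82.0


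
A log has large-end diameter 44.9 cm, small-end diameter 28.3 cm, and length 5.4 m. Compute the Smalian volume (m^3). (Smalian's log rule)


Smalian: V = (A1 + A2)/2 * L,  A = pi*(D/200)^2
A1 = pi*(44.9/200)^2 = 0.158337 m^2
A2 = pi*(28.3/200)^2 = 0.062902 m^2
V = (0.158337+0.062902)/2*5.4 = 0.5973 m^3

0.5973


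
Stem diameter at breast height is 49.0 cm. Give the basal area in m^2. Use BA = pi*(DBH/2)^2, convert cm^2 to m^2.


Formula: BA = pi * (DBH/2)^2 / 10000  (cm^2 to m^2)
Radius = DBH/2 = 49.0/2 = 24.5 cm
BA = pi * 24.5^2 / 10000
   = 1885.741 cm^2 / 10000
   = 0.1886 m^2

0.1886


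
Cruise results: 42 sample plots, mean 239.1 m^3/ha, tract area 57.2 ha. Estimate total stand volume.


Formula: Total Volume = Mean Volume per ha * Total Area
Total Volume = 239.1 m^3/ha * 57.2 ha
Total Volume = 13677 m^3

13677


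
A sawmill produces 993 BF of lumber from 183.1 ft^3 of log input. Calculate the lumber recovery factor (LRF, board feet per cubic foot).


Formula: LRF = Lumber Output (BF) / Log Input (ft^3)
LRF = 993 BF / 183.1 ft^3
LRF = 5.42 BF/ft^3

5.42


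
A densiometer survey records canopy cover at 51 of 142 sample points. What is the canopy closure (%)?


Formula: Canopy closure = covered points / total points * 100
Closure = 51 / 142 * 100
Closure = 0.3592 * 100 = 35.9%

35.9


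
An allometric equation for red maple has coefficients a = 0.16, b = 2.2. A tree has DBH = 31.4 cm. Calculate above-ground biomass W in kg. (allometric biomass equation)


Formula: W = a * DBH^b  (allometric power law)
DBH^b = 31.4^2.2 = 1964.4692
W = 0.16 * 1964.4692 = 314.3 kg

314.3


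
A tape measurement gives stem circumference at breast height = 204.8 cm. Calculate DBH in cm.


Formula: DBH = C / pi
DBH = 204.8 / pi
pi = 3.14159...
DBH = 65.2 cm

65.2


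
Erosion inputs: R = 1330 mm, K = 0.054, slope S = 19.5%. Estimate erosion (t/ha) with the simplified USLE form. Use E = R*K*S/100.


Formula: E = R * K * S / 100  (simplified USLE)
R * K = 1330 * 0.054 = 71.82
E = 71.82 * 19.5 / 100 = 14.0 t/ha

14.0


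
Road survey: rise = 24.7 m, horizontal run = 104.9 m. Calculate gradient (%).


Formula: Gradient = rise / run * 100
Gradient = 24.7 / 104.9 * 100 = 23.5%

23.5


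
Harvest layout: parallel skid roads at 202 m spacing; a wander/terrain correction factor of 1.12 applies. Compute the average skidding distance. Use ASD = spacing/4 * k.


Formula: ASD = (spacing / 4) * correction
Uncorrected distance = spacing / 4 = 202 / 4 = 50.5 m
ASD = 50.5 * 1.12 = 57 m

57


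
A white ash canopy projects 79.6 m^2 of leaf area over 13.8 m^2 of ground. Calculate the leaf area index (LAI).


Formula: LAI = total leaf area / ground area  (dimensionless)
LAI = 79.6 m^2 / 13.8 m^2
LAI = 5.77

5.77


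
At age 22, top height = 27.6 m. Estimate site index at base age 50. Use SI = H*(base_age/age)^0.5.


Formula: SI = H_dom * (base_age / age)^0.5
Age ratio = 50 / 22 = 2.27273
sqrt(age_ratio) = 1.50756
SI = 27.6 * 1.50756 = 41.6 m

41.6


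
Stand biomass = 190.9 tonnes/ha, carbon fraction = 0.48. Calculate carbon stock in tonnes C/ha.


Formula: Carbon Stock = Biomass * Carbon Fraction
C = 190.9 t/ha * 0.48
C = 91.6 t C/ha

91.6


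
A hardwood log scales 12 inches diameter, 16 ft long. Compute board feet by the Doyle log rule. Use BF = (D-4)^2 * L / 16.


Doyle: BF = (D - 4)^2 * L / 16
Adjusted diameter = 12 - 4 = 8 in
(D-4)^2 = 8^2 = 64
BF = 64 * 16 / 16 = 64 BF

64


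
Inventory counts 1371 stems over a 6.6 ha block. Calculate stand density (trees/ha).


Formula: Stand Density = N_trees / Area_ha
Density = 1371 trees / 6.6 ha
Density = 208 trees/ha

208


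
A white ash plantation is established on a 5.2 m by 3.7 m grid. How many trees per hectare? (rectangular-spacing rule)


Formula: TPH = 10000 m^2/ha / (spacing_x * spacing_y)
Area per tree = 5.2 m * 3.7 m = 19.24 m^2
TPH = 10000 / 19.24 = 520 trees/ha

520


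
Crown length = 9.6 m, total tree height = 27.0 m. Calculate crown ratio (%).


Formula: Crown Ratio = (Crown Length / Total Height) * 100
CR = (9.6 m / 27.0 m) * 100
CR = 0.3556 * 100 = 35.6%

35.6


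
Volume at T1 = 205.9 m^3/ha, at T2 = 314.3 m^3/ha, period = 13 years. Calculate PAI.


Formula: PAI = (V_T2 - V_T1) / (T2 - T1)
Volume increment = 314.3 - 205.9 = 108.4 m^3/ha
PAI = 108.4 / 13 = 8.34 m^3/ha/year

8.34


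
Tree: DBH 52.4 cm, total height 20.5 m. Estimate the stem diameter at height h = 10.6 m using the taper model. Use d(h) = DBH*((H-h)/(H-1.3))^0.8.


Taper: d(h) = DBH * ((H - h) / (H - 1.3))^0.8
Numerator = H - h = 20.5 - 10.6 = 9.9 m
Denominator = H - 1.3 = 20.5 - 1.3 = 19.2 m
Ratio = 9.9 / 19.2 = 0.51562
d = 52.4 * 0.51562^0.8 = 30.8 cm

30.8


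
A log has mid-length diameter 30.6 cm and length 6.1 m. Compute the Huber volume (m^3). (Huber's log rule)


Huber: V = Am * L,  Am = pi*(Dm/200)^2
Am = pi*(30.6/200)^2 = 0.073542 m^2
V = 0.073542*6.1 = 0.4486 m^3

0.4486


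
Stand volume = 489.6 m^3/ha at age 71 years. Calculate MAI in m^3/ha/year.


Formula: MAI = Total Volume / Stand Age
MAI = 489.6 m^3/ha / 71 years
MAI = 6.9 m^3/ha/year

6.9


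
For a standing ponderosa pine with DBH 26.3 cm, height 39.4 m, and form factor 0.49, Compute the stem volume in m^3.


Formula: V = pi * (DBH/200)^2 * H * ff
Radius = DBH/200 = 26.3/200 = 0.1315 m
Radius^2 = 0.1315^2 = 0.01729225 m^2
V = pi * 0.01729225 * 39.4 * 0.49
V = 1.049 m^3

1.049


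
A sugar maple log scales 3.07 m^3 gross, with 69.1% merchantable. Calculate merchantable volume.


Formula: MV = V_total * (merchantable_pct / 100)
Merchantable fraction = 69.1% / 100 = 0.691
MV = 3.07 m^3 * 0.691 = 2.121 m^3

2.121


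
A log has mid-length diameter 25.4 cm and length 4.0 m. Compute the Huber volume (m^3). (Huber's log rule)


Huber: V = Am * L,  Am = pi*(Dm/200)^2
Am = pi*(25.4/200)^2 = 0.050671 m^2
V = 0.050671*4.0 = 0.2027 m^3

0.2027


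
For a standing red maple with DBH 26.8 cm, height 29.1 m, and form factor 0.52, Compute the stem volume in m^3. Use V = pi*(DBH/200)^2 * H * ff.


Formula: V = pi * (DBH/200)^2 * H * ff
Radius = DBH/200 = 26.8/200 = 0.134 m
Radius^2 = 0.134^2 = 0.017956 m^2
V = pi * 0.017956 * 29.1 * 0.52
V = 0.854 m^3

0.854
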